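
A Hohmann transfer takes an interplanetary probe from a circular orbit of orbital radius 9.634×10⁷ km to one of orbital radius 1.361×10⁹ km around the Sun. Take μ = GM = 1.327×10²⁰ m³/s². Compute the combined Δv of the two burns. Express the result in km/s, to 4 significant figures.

Δv_total ≈ 19.89 km/s

r₁ = 9.634×10⁷ km = 9.634×10¹⁰ m.
r₂ = 1.361×10⁹ km = 1.361×10¹² m.
Transfer ellipse a_t = (r₁ + r₂)/2 = 7.287×10¹¹ m.
At r₁: circular v_c1 = √(μ/r₁) = 37110 m/s; transfer-perihelion v_p = √[μ(2/r₁ − 1/a_t)] = 50720 m/s.
Δv₁ = v_p − v_c1 = 13610 m/s.
At r₂: circular v_c2 = √(μ/r₂) = 9874 m/s; transfer-aphelion v_a = √[μ(2/r₂ − 1/a_t)] = 3590 m/s.
Δv₂ = v_c2 − v_a = 6284 m/s.
Total Δv = Δv₁ + Δv₂ = 19890 m/s = 19.89 km/s.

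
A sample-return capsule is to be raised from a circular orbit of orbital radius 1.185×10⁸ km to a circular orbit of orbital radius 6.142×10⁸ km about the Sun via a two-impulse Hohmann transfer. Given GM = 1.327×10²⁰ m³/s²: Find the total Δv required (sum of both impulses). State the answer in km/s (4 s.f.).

Δv_total ≈ 16.20 km/s

r₁ = 1.185×10⁸ km = 1.185×10¹¹ m.
r₂ = 6.142×10⁸ km = 6.142×10¹¹ m.
Transfer ellipse a_t = (r₁ + r₂)/2 = 3.664×10¹¹ m.
At r₁: circular v_c1 = √(μ/r₁) = 33460 m/s; transfer-perihelion v_p = √[μ(2/r₁ − 1/a_t)] = 43330 m/s.
Δv₁ = v_p − v_c1 = 9866 m/s.
At r₂: circular v_c2 = √(μ/r₂) = 14700 m/s; transfer-aphelion v_a = √[μ(2/r₂ − 1/a_t)] = 8360 m/s.
Δv₂ = v_c2 − v_a = 6339 m/s.
Total Δv = Δv₁ + Δv₂ = 16200 m/s = 16.20 km/s.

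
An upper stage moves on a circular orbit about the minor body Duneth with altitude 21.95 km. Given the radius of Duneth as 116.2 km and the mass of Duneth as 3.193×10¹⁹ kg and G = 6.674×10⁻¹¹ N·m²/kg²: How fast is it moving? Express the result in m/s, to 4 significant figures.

μ = GM = 6.674×10⁻¹¹ × 3.193×10¹⁹ = 2.131×10⁹ m³/s².
r = 116.2 + 21.95 = 138.15 km = 1.3815×10⁵ m.
For a circular orbit v = √(μ/r) = √(2.131×10⁹ / 1.382×10⁵) = √(1.543×10⁴) = 124.2 m/s.

v ≈ 124.2 m/s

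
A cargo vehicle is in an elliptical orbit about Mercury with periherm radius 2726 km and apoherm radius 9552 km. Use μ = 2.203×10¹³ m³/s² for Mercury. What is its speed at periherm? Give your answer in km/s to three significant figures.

v ≈ 3.55 km/s

Semi-major axis a = (r_p + r_a)/2 = 6139.0 km = 6.139×10⁶ m.
Vis-viva: v² = μ(2/r − 1/a) = 2.203×10¹³ × (7.337×10⁻⁷ − 1.629×10⁻⁷) = 1.257×10⁷ m²/s².
v = 3546 m/s = 3.546 km/s.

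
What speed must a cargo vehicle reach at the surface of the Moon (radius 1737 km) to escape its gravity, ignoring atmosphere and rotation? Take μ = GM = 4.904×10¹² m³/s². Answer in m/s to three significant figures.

v_esc ≈ 2380 m/s

r = R = 1.737×10⁶ m.
Escape speed v_esc = √(2μ/r) = √(2 × 4.904×10¹² / 1.737×10⁶) = √(5.647×10⁶) = 2376 m/s.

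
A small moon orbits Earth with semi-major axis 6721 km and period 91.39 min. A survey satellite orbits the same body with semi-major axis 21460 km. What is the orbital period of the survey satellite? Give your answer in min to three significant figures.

T₂ ≈ 521 min

Kepler's third law: T² ∝ a³, so T₂ = T₁ (a₂/a₁)^(3/2).
a₂/a₁ = 3.193, (a₂/a₁)^(3/2) = 5.706.
T₂ = 91.39 × 5.706 = 521.4 min.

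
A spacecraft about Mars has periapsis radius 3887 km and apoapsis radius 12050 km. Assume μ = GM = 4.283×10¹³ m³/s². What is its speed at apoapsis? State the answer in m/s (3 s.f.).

Semi-major axis a = (r_p + r_a)/2 = 7968.5 km = 7.968×10⁶ m.
Vis-viva: v² = μ(2/r − 1/a) = 4.283×10¹³ × (1.660×10⁻⁷ − 1.255×10⁻⁷) = 1.734×10⁶ m²/s².
v = 1317 m/s.

v ≈ 1320 m/s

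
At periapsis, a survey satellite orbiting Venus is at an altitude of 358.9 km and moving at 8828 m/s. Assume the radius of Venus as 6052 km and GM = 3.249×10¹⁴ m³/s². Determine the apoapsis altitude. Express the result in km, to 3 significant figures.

r_p = 6052 + 358.9 = 6410.9 km = 6.411×10⁶ m.
Specific energy ε = v²/2 − μ/r = -1.171×10⁷ J/kg, so a = −μ/(2ε) = 1.387×10⁷ m.
The apsides satisfy r_p + r_a = 2a, so the apoapsis radius is 2a − r_p = 2.133×10⁷ m = 21329 km.
Apoapsis altitude = 21329 − 6052 = 15277 km.

apoapsis altitude ≈ 15300 km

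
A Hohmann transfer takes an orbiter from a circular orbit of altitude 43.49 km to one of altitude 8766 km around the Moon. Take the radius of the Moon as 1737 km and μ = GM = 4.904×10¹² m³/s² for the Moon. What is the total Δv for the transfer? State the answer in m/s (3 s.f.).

r₁ = 1737 + 43.49 = 1780.5 km = 1.7805×10⁶ m.
r₂ = 1737 + 8766 = 10503 km = 1.0503×10⁷ m.
Transfer ellipse a_t = (r₁ + r₂)/2 = 6.142×10⁶ m.
At r₁: circular v_c1 = √(μ/r₁) = 1660 m/s; transfer-perilune v_p = √[μ(2/r₁ − 1/a_t)] = 2170 m/s.
Δv₁ = v_p − v_c1 = 510.7 m/s.
At r₂: circular v_c2 = √(μ/r₂) = 683.3 m/s; transfer-apolune v_a = √[μ(2/r₂ − 1/a_t)] = 367.9 m/s.
Δv₂ = v_c2 − v_a = 315.4 m/s.
Total Δv = Δv₁ + Δv₂ = 826.1 m/s.

Δv_total ≈ 826 m/s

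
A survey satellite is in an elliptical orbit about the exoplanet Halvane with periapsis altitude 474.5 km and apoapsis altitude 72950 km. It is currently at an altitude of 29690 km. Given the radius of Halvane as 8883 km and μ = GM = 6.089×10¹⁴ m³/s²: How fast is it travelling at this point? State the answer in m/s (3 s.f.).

r_p = 8883 + 474.5 = 9357.5 km = 9.3575×10⁶ m.
r_a = 8883 + 72950 = 81833 km = 8.1833×10⁷ m.
r = 8883 + 29690 = 38573 km = 3.857×10⁷ m.
Semi-major axis a = (r_p + r_a)/2 = 45595 km = 4.560×10⁷ m.
Vis-viva: v² = μ(2/r − 1/a) = 6.089×10¹⁴ × (5.185×10⁻⁸ − 2.193×10⁻⁸) = 1.822×10⁷ m²/s².
v = 4268 m/s.

v ≈ 4270 m/s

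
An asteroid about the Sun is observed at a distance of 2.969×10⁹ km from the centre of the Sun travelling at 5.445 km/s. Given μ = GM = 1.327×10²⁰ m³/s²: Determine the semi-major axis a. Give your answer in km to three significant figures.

a ≈ 2.22×10⁹ km

r = 2.969×10¹² m.
Vis-viva rearranged: 1/a = 2/r − v²/μ = 6.736×10⁻¹³ − 2.234×10⁻¹³ = 4.502×10⁻¹³ m⁻¹.
a = 2.221×10¹² m = 2.2212×10⁹ km.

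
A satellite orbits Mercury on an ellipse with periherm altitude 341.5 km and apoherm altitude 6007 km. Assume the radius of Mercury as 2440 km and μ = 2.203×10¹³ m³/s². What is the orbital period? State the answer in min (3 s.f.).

T ≈ 297 min

r_p = 2440 + 341.5 = 2781.5 km = 2.7815×10⁶ m.
r_a = 2440 + 6007 = 8447.0 km = 8.4470×10⁶ m.
Semi-major axis a = (r_p + r_a)/2 = (2781.5 + 8447.0)/2 = 5614.2 km = 5.614×10⁶ m.
By Kepler's third law T = 2π√(a³/μ) = 2π × 2.834×10³ = 1.781×10⁴ s.
= 296.8 min.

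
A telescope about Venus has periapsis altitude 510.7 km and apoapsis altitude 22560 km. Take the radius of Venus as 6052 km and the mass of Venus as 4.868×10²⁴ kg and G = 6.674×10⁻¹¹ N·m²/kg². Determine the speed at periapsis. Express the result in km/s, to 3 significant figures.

v ≈ 8.97 km/s

μ = GM = 6.674×10⁻¹¹ × 4.868×10²⁴ = 3.249×10¹⁴ m³/s².
r_p = 6052 + 510.7 = 6562.7 km = 6.5627×10⁶ m.
r_a = 6052 + 22560 = 28612 km = 2.8612×10⁷ m.
Semi-major axis a = (r_p + r_a)/2 = 17587 km = 1.759×10⁷ m.
Vis-viva: v² = μ(2/r − 1/a) = 3.249×10¹⁴ × (3.048×10⁻⁷ − 5.686×10⁻⁸) = 8.054×10⁷ m²/s².
v = 8974 m/s = 8.974 km/s.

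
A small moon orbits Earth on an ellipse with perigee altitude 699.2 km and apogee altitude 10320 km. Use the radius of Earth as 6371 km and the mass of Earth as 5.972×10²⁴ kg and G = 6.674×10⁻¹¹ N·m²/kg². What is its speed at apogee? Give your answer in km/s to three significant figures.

μ = GM = 6.674×10⁻¹¹ × 5.972×10²⁴ = 3.986×10¹⁴ m³/s².
r_p = 6371 + 699.2 = 7070.2 km = 7.0702×10⁶ m.
r_a = 6371 + 10320 = 16691 km = 1.6691×10⁷ m.
Semi-major axis a = (r_p + r_a)/2 = 11881 km = 1.188×10⁷ m.
Vis-viva: v² = μ(2/r − 1/a) = 3.986×10¹⁴ × (1.198×10⁻⁷ − 8.417×10⁻⁸) = 1.421×10⁷ m²/s².
v = 3770 m/s = 3.770 km/s.

v ≈ 3.77 km/s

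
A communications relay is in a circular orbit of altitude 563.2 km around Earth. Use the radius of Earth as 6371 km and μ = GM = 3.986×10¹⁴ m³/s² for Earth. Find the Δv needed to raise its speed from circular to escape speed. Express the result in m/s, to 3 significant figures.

r = 6371 + 563.2 = 6934.2 km = 6.9342×10⁶ m.
Circular speed v_c = √(μ/r) = 7582 m/s.
Escape speed v_esc = √(2μ/r) = √2 × v_c = 10720 m/s.
Δv = v_esc − v_c = 3140 m/s.

Δv ≈ 3140 m/s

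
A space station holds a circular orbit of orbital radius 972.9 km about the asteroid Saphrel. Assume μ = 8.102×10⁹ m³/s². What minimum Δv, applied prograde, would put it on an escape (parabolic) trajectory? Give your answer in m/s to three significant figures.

r = 972.9 km = 9.729×10⁵ m.
Circular speed v_c = √(μ/r) = 91.26 m/s.
Escape speed v_esc = √(2μ/r) = √2 × v_c = 129.1 m/s.
Δv = v_esc − v_c = 37.80 m/s.

Δv ≈ 37.8 m/s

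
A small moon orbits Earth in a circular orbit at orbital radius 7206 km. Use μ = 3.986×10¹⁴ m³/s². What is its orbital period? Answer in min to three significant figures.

r = 7206 km = 7.206×10⁶ m.
Kepler's third law: T = 2π√(r³/μ) = 2π√((7.206×10⁶)³ / 3.986×10¹⁴).
r³/μ = 9.387×10⁵ s², so T = 2π × 9.689×10² = 6.088×10³ s.
Converting: 6.088×10³ s ÷ 60.00 = 101.5 min.

T ≈ 101 min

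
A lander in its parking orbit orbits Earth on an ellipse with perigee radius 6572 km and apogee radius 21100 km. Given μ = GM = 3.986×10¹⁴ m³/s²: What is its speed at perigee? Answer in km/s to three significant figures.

Semi-major axis a = (r_p + r_a)/2 = 13836 km = 1.384×10⁷ m.
Vis-viva: v² = μ(2/r − 1/a) = 3.986×10¹⁴ × (3.043×10⁻⁷ − 7.228×10⁻⁸) = 9.249×10⁷ m²/s².
v = 9617 m/s = 9.617 km/s.

v ≈ 9.62 km/s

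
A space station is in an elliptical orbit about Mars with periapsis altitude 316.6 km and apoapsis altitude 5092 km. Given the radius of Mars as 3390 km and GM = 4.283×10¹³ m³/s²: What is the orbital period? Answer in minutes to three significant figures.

T ≈ 241 minutes

r_p = 3390 + 316.6 = 3706.6 km = 3.7066×10⁶ m.
r_a = 3390 + 5092 = 8482.0 km = 8.4820×10⁶ m.
Semi-major axis a = (r_p + r_a)/2 = (3706.6 + 8482.0)/2 = 6094.3 km = 6.094×10⁶ m.
By Kepler's third law T = 2π√(a³/μ) = 2π × 2.299×10³ = 1.444×10⁴ s.
= 240.7 minutes.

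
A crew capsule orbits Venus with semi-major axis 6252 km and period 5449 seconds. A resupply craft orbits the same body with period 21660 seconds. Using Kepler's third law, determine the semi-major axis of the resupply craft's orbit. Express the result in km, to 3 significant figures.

a₂ ≈ 15700 km

Kepler's third law: a³ ∝ T², so a₂ = a₁ (T₂/T₁)^(2/3).
T₂/T₁ = 3.975, (T₂/T₁)^(2/3) = 2.509.
a₂ = 6252 × 2.509 = 15690 km.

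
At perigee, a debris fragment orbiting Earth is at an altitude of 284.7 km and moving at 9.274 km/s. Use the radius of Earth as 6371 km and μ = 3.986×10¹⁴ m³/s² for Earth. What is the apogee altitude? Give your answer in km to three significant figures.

apogee altitude ≈ 10600 km

r_p = 6371 + 284.7 = 6655.7 km = 6.656×10⁶ m.
Specific energy ε = v²/2 − μ/r = -1.688×10⁷ J/kg, so a = −μ/(2ε) = 1.180×10⁷ m.
The apsides satisfy r_p + r_a = 2a, so the apogee radius is 2a − r_p = 1.695×10⁷ m = 16951 km.
Apogee altitude = 16951 − 6371 = 10580 km.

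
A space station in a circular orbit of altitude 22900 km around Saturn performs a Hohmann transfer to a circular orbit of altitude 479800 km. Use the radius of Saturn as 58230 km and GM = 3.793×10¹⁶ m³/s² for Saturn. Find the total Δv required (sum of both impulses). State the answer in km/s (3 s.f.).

Δv_total ≈ 11.0 km/s

r₁ = 58230 + 22900 = 81130 km = 8.1130×10⁷ m.
r₂ = 58230 + 479800 = 538030 km = 5.3803×10⁸ m.
Transfer ellipse a_t = (r₁ + r₂)/2 = 3.096×10⁸ m.
At r₁: circular v_c1 = √(μ/r₁) = 21620 m/s; transfer-perikrone v_p = √[μ(2/r₁ − 1/a_t)] = 28500 m/s.
Δv₁ = v_p − v_c1 = 6883 m/s.
At r₂: circular v_c2 = √(μ/r₂) = 8396 m/s; transfer-apokrone v_a = √[μ(2/r₂ − 1/a_t)] = 4298 m/s.
Δv₂ = v_c2 − v_a = 4098 m/s.
Total Δv = Δv₁ + Δv₂ = 10980 m/s = 10.98 km/s.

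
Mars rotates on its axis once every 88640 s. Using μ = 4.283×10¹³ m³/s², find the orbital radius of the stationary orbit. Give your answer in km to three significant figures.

A synchronous orbit has period T, so by Kepler's third law a = (μT²/4π²)^(1/3).
μT²/4π² = 4.283×10¹³ × (8.864×10⁴)² / 39.48 = 8.524×10²¹ m³.
a = 2.043×10⁷ m = 20428 km.

r_sync ≈ 20400 km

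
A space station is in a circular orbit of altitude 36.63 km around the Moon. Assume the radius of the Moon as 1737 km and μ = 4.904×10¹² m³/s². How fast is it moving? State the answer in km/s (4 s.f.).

v ≈ 1.663 km/s

r = 1737 + 36.63 = 1773.6 km = 1.7736×10⁶ m.
For a circular orbit v = √(μ/r) = √(4.904×10¹² / 1.774×10⁶) = √(2.765×10⁶) = 1663 m/s.
That is 1.663 km/s.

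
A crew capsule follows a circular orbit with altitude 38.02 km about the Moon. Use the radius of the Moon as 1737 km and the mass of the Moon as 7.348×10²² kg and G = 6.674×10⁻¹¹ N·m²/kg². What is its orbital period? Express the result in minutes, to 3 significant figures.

μ = GM = 6.674×10⁻¹¹ × 7.348×10²² = 4.904×10¹² m³/s².
r = 1737 + 38.02 = 1775.0 km = 1.7750×10⁶ m.
Kepler's third law: T = 2π√(r³/μ) = 2π√((1.775×10⁶)³ / 4.904×10¹²).
r³/μ = 1.140×10⁶ s², so T = 2π × 1.068×10³ = 6.710×10³ s.
Converting: 6.710×10³ s ÷ 60.00 = 111.8 minutes.

T ≈ 112 minutes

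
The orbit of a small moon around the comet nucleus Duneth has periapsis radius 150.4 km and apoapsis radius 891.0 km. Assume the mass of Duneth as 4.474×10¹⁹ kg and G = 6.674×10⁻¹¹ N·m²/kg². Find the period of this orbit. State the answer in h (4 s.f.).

T ≈ 12.00 h

μ = GM = 6.674×10⁻¹¹ × 4.474×10¹⁹ = 2.986×10⁹ m³/s².
Semi-major axis a = (r_p + r_a)/2 = (150.40 + 891.00)/2 = 520.70 km = 5.207×10⁵ m.
By Kepler's third law T = 2π√(a³/μ) = 2π × 6.876×10³ = 4.320×10⁴ s.
= 12.00 h.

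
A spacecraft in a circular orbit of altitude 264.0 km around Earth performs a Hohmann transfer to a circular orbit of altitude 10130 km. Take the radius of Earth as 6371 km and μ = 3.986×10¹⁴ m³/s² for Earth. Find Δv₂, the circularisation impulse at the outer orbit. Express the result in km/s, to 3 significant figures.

r₁ = 6371 + 264.0 = 6635.0 km = 6.6350×10⁶ m.
r₂ = 6371 + 10130 = 16501 km = 1.6501×10⁷ m.
Transfer ellipse a_t = (r₁ + r₂)/2 = 1.157×10⁷ m.
At r₁: circular v_c1 = √(μ/r₁) = 7751 m/s; transfer-perigee v_p = √[μ(2/r₁ − 1/a_t)] = 9257 m/s.
At r₂: circular v_c2 = √(μ/r₂) = 4915 m/s; transfer-apogee v_a = √[μ(2/r₂ − 1/a_t)] = 3722 m/s.
Δv₂ = v_c2 − v_a = 1193 m/s.
= 1.193 km/s.

Δv ≈ 1.19 km/s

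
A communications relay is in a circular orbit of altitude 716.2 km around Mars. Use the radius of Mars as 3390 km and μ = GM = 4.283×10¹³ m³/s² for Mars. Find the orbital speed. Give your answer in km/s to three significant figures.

v ≈ 3.23 km/s

r = 3390 + 716.2 = 4106.2 km = 4.1062×10⁶ m.
For a circular orbit v = √(μ/r) = √(4.283×10¹³ / 4.106×10⁶) = √(1.043×10⁷) = 3230 m/s.
That is 3.230 km/s.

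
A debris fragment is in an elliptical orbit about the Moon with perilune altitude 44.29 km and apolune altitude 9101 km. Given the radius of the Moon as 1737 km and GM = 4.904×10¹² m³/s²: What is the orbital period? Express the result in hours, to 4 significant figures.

T ≈ 12.49 hours

r_p = 1737 + 44.29 = 1781.3 km = 1.7813×10⁶ m.
r_a = 1737 + 9101 = 10838 km = 1.0838×10⁷ m.
Semi-major axis a = (r_p + r_a)/2 = (1781.3 + 10838)/2 = 6309.6 km = 6.310×10⁶ m.
By Kepler's third law T = 2π√(a³/μ) = 2π × 7.157×10³ = 4.497×10⁴ s.
= 12.49 hours.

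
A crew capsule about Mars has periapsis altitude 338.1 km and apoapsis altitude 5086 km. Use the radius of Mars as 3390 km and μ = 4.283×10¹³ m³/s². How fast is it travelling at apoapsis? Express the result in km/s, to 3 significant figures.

v ≈ 1.76 km/s

r_p = 3390 + 338.1 = 3728.1 km = 3.7281×10⁶ m.
r_a = 3390 + 5086 = 8476.0 km = 8.4760×10⁶ m.
Semi-major axis a = (r_p + r_a)/2 = 6102.1 km = 6.102×10⁶ m.
Vis-viva: v² = μ(2/r − 1/a) = 4.283×10¹³ × (2.360×10⁻⁷ − 1.639×10⁻⁷) = 3.087×10⁶ m²/s².
v = 1757 m/s = 1.757 km/s.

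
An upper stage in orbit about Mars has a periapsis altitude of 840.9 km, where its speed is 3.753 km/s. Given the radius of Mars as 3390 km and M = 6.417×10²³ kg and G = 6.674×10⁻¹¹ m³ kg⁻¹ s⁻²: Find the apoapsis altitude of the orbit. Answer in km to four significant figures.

μ = GM = 6.674×10⁻¹¹ × 6.417×10²³ = 4.283×10¹³ m³/s².
r_p = 3390 + 840.9 = 4230.9 km = 4.231×10⁶ m.
Specific energy ε = v²/2 − μ/r = -3.080×10⁶ J/kg, so a = −μ/(2ε) = 6.953×10⁶ m.
The apsides satisfy r_p + r_a = 2a, so the apoapsis radius is 2a − r_p = 9.674×10⁶ m = 9674.3 km.
Apoapsis altitude = 9674.3 − 3390 = 6284.3 km.

apoapsis altitude ≈ 6284 km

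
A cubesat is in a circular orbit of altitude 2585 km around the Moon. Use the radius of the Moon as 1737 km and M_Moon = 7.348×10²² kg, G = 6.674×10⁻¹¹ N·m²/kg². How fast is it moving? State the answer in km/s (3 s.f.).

μ = GM = 6.674×10⁻¹¹ × 7.348×10²² = 4.904×10¹² m³/s².
r = 1737 + 2585 = 4322.0 km = 4.3220×10⁶ m.
For a circular orbit v = √(μ/r) = √(4.904×10¹² / 4.322×10⁶) = √(1.135×10⁶) = 1065 m/s.
That is 1.065 km/s.

v ≈ 1.07 km/s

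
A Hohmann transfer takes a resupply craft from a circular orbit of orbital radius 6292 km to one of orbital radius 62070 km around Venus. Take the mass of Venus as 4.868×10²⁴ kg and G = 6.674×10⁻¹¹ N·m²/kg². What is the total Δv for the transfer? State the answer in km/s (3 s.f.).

μ = GM = 6.674×10⁻¹¹ × 4.868×10²⁴ = 3.249×10¹⁴ m³/s².
r₁ = 6292 km = 6.292×10⁶ m.
r₂ = 62070 km = 6.207×10⁷ m.
Transfer ellipse a_t = (r₁ + r₂)/2 = 3.418×10⁷ m.
At r₁: circular v_c1 = √(μ/r₁) = 7186 m/s; transfer-periapsis v_p = √[μ(2/r₁ − 1/a_t)] = 9683 m/s.
Δv₁ = v_p − v_c1 = 2497 m/s.
At r₂: circular v_c2 = √(μ/r₂) = 2288 m/s; transfer-apoapsis v_a = √[μ(2/r₂ − 1/a_t)] = 981.6 m/s.
Δv₂ = v_c2 − v_a = 1306 m/s.
Total Δv = Δv₁ + Δv₂ = 3804 m/s = 3.804 km/s.

Δv_total ≈ 3.80 km/s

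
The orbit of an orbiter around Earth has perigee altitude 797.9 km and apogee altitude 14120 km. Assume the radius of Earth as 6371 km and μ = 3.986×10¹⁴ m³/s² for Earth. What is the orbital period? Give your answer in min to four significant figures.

T ≈ 269.8 min

r_p = 6371 + 797.9 = 7168.9 km = 7.1689×10⁶ m.
r_a = 6371 + 14120 = 20491 km = 2.0491×10⁷ m.
Semi-major axis a = (r_p + r_a)/2 = (7168.9 + 20491)/2 = 13830 km = 1.383×10⁷ m.
By Kepler's third law T = 2π√(a³/μ) = 2π × 2.576×10³ = 1.619×10⁴ s.
= 269.8 min.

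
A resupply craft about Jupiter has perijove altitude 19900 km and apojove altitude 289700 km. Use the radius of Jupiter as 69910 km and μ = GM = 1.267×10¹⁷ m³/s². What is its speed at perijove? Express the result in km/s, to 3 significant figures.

r_p = 69910 + 19900 = 89810 km = 8.9810×10⁷ m.
r_a = 69910 + 289700 = 359610 km = 3.5961×10⁸ m.
Semi-major axis a = (r_p + r_a)/2 = 2.2471×10⁵ km = 2.247×10⁸ m.
Vis-viva: v² = μ(2/r − 1/a) = 1.267×10¹⁷ × (2.227×10⁻⁸ − 4.450×10⁻⁹) = 2.258×10⁹ m²/s².
v = 47510 m/s = 47.51 km/s.

v ≈ 47.5 km/s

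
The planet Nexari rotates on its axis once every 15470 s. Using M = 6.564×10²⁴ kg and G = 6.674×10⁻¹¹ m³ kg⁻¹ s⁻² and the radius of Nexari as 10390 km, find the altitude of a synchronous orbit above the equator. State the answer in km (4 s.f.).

μ = GM = 6.674×10⁻¹¹ × 6.564×10²⁴ = 4.381×10¹⁴ m³/s².
A synchronous orbit has period T, so by Kepler's third law a = (μT²/4π²)^(1/3).
μT²/4π² = 4.381×10¹⁴ × (1.547×10⁴)² / 39.48 = 2.656×10²¹ m³.
a = 1.385×10⁷ m = 13848 km.
Altitude h = a − R = 13848 − 10390 = 3458.2 km.

h_sync ≈ 3458 km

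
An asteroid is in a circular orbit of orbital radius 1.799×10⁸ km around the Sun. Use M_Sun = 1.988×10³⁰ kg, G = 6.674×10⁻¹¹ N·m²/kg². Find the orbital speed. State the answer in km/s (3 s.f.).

μ = GM = 6.674×10⁻¹¹ × 1.988×10³⁰ = 1.327×10²⁰ m³/s².
r = 1.799×10⁸ km = 1.799×10¹¹ m.
For a circular orbit v = √(μ/r) = √(1.327×10²⁰ / 1.799×10¹¹) = √(7.375×10⁸) = 27160 m/s.
That is 27.16 km/s.

v ≈ 27.2 km/s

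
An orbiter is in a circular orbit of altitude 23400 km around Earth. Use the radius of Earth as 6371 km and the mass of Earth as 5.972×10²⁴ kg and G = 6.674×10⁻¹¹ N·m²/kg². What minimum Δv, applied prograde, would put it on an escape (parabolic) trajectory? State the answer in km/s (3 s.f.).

Δv ≈ 1.52 km/s

μ = GM = 6.674×10⁻¹¹ × 5.972×10²⁴ = 3.986×10¹⁴ m³/s².
r = 6371 + 23400 = 29771 km = 2.9771×10⁷ m.
Circular speed v_c = √(μ/r) = 3659 m/s.
Escape speed v_esc = √(2μ/r) = √2 × v_c = 5175 m/s.
Δv = v_esc − v_c = 1516 m/s = 1.516 km/s.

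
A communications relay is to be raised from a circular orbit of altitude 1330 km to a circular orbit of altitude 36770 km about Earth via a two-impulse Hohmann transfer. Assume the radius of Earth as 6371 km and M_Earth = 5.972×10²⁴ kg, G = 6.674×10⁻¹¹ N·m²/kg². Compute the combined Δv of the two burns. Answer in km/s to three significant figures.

μ = GM = 6.674×10⁻¹¹ × 5.972×10²⁴ = 3.986×10¹⁴ m³/s².
r₁ = 6371 + 1330 = 7701.0 km = 7.7010×10⁶ m.
r₂ = 6371 + 36770 = 43141 km = 4.3141×10⁷ m.
Transfer ellipse a_t = (r₁ + r₂)/2 = 2.542×10⁷ m.
At r₁: circular v_c1 = √(μ/r₁) = 7194 m/s; transfer-perigee v_p = √[μ(2/r₁ − 1/a_t)] = 9372 m/s.
Δv₁ = v_p − v_c1 = 2178 m/s.
At r₂: circular v_c2 = √(μ/r₂) = 3040 m/s; transfer-apogee v_a = √[μ(2/r₂ − 1/a_t)] = 1673 m/s.
Δv₂ = v_c2 − v_a = 1367 m/s.
Total Δv = Δv₁ + Δv₂ = 3544 m/s = 3.544 km/s.

Δv_total ≈ 3.54 km/s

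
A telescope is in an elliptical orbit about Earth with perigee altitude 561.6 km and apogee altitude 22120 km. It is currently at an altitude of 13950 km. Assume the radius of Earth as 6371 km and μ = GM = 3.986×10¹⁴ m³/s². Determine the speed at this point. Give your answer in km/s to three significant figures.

v ≈ 4.09 km/s

r_p = 6371 + 561.6 = 6932.6 km = 6.9326×10⁶ m.
r_a = 6371 + 22120 = 28491 km = 2.8491×10⁷ m.
r = 6371 + 13950 = 20321 km = 2.032×10⁷ m.
Semi-major axis a = (r_p + r_a)/2 = 17712 km = 1.771×10⁷ m.
Vis-viva: v² = μ(2/r − 1/a) = 3.986×10¹⁴ × (9.842×10⁻⁸ − 5.646×10⁻⁸) = 1.673×10⁷ m²/s².
v = 4090 m/s = 4.090 km/s.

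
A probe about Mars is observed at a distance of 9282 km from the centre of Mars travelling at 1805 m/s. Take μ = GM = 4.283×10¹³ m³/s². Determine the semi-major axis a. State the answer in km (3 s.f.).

r = 9.282×10⁶ m.
Specific orbital energy ε = v²/2 − μ/r = (1805)²/2 − 4.283×10¹³/9.282×10⁶ = -2.985×10⁶ J/kg.
Since ε = −μ/(2a), a = −μ/(2ε) = 7.173×10⁶ m = 7173.5 km.

a ≈ 7170 km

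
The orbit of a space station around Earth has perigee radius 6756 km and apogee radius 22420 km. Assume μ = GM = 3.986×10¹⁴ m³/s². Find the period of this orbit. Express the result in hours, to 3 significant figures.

Semi-major axis a = (r_p + r_a)/2 = (6756.0 + 22420)/2 = 14588 km = 1.459×10⁷ m.
By Kepler's third law T = 2π√(a³/μ) = 2π × 2.791×10³ = 1.753×10⁴ s.
= 4.871 hours.

T ≈ 4.87 hours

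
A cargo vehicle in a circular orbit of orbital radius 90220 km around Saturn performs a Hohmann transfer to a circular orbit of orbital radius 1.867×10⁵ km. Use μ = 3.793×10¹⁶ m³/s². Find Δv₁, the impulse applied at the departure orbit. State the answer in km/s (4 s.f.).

Δv ≈ 3.305 km/s

r₁ = 90220 km = 9.022×10⁷ m.
r₂ = 1.867×10⁵ km = 1.867×10⁸ m.
Transfer ellipse a_t = (r₁ + r₂)/2 = 1.385×10⁸ m.
At r₁: circular v_c1 = √(μ/r₁) = 20500 m/s; transfer-perikrone v_p = √[μ(2/r₁ − 1/a_t)] = 23810 m/s.
Δv₁ = v_p − v_c1 = 3305 m/s.
= 3.305 km/s.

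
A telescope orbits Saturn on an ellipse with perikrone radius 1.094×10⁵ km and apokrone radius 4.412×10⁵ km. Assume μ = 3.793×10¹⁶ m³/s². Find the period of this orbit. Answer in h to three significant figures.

Semi-major axis a = (r_p + r_a)/2 = (1.0940×10⁵ + 4.4120×10⁵)/2 = 2.7530×10⁵ km = 2.753×10⁸ m.
By Kepler's third law T = 2π√(a³/μ) = 2π × 2.345×10⁴ = 1.474×10⁵ s.
= 40.94 h.

T ≈ 40.9 h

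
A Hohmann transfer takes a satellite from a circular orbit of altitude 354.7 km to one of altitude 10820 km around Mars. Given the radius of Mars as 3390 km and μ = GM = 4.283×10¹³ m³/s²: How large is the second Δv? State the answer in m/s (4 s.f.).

Δv ≈ 614.8 m/s

r₁ = 3390 + 354.7 = 3744.7 km = 3.7447×10⁶ m.
r₂ = 3390 + 10820 = 14210 km = 1.4210×10⁷ m.
Transfer ellipse a_t = (r₁ + r₂)/2 = 8.977×10⁶ m.
At r₁: circular v_c1 = √(μ/r₁) = 3382 m/s; transfer-periapsis v_p = √[μ(2/r₁ − 1/a_t)] = 4255 m/s.
At r₂: circular v_c2 = √(μ/r₂) = 1736 m/s; transfer-apoapsis v_a = √[μ(2/r₂ − 1/a_t)] = 1121 m/s.
Δv₂ = v_c2 − v_a = 614.8 m/s.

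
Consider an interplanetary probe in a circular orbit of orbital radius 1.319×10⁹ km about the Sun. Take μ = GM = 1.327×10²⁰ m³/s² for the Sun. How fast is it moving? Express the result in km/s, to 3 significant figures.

r = 1.319×10⁹ km = 1.319×10¹² m.
For a circular orbit v = √(μ/r) = √(1.327×10²⁰ / 1.319×10¹²) = √(1.006×10⁸) = 10030 m/s.
That is 10.03 km/s.

v ≈ 10.0 km/s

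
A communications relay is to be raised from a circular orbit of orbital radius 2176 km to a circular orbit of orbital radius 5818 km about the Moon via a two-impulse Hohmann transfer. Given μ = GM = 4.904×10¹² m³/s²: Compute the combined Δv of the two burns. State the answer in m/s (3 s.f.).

Δv_total ≈ 551 m/s

r₁ = 2176 km = 2.176×10⁶ m.
r₂ = 5818 km = 5.818×10⁶ m.
Transfer ellipse a_t = (r₁ + r₂)/2 = 3.997×10⁶ m.
At r₁: circular v_c1 = √(μ/r₁) = 1501 m/s; transfer-perilune v_p = √[μ(2/r₁ − 1/a_t)] = 1811 m/s.
Δv₁ = v_p − v_c1 = 310.0 m/s.
At r₂: circular v_c2 = √(μ/r₂) = 918.1 m/s; transfer-apolune v_a = √[μ(2/r₂ − 1/a_t)] = 677.4 m/s.
Δv₂ = v_c2 − v_a = 240.7 m/s.
Total Δv = Δv₁ + Δv₂ = 550.7 m/s.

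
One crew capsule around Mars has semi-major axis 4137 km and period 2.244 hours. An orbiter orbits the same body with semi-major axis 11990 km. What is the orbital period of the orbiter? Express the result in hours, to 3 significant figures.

T₂ ≈ 11.1 hours

Kepler's third law: T² ∝ a³, so T₂ = T₁ (a₂/a₁)^(3/2).
a₂/a₁ = 2.898, (a₂/a₁)^(3/2) = 4.934.
T₂ = 2.244 × 4.934 = 11.07 hours.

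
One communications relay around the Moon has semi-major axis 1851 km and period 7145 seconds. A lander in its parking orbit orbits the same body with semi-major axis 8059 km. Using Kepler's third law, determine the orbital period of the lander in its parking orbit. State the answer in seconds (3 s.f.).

Kepler's third law: T² ∝ a³, so T₂ = T₁ (a₂/a₁)^(3/2).
a₂/a₁ = 4.354, (a₂/a₁)^(3/2) = 9.085.
T₂ = 7145 × 9.085 = 64910 seconds.

T₂ ≈ 64900 seconds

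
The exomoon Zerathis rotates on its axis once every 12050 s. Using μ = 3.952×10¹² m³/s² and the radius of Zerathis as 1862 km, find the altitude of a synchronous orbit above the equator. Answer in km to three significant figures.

h_sync ≈ 578 km

A synchronous orbit has period T, so by Kepler's third law a = (μT²/4π²)^(1/3).
μT²/4π² = 3.952×10¹² × (1.205×10⁴)² / 39.48 = 1.454×10¹⁹ m³.
a = 2.440×10⁶ m = 2440.5 km.
Altitude h = a − R = 2440.5 − 1862 = 578.49 km.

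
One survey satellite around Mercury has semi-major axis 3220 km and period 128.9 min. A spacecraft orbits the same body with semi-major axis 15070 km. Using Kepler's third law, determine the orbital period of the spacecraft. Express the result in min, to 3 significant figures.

Kepler's third law: T² ∝ a³, so T₂ = T₁ (a₂/a₁)^(3/2).
a₂/a₁ = 4.680, (a₂/a₁)^(3/2) = 10.12.
T₂ = 128.9 × 10.12 = 1305 min.

T₂ ≈ 1310 min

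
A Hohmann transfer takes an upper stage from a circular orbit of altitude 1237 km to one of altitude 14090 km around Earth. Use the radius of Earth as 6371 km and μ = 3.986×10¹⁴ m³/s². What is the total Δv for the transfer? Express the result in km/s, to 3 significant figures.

Δv_total ≈ 2.67 km/s

r₁ = 6371 + 1237 = 7608.0 km = 7.6080×10⁶ m.
r₂ = 6371 + 14090 = 20461 km = 2.0461×10⁷ m.
Transfer ellipse a_t = (r₁ + r₂)/2 = 1.403×10⁷ m.
At r₁: circular v_c1 = √(μ/r₁) = 7238 m/s; transfer-perigee v_p = √[μ(2/r₁ − 1/a_t)] = 8740 m/s.
Δv₁ = v_p − v_c1 = 1501 m/s.
At r₂: circular v_c2 = √(μ/r₂) = 4414 m/s; transfer-apogee v_a = √[μ(2/r₂ − 1/a_t)] = 3250 m/s.
Δv₂ = v_c2 − v_a = 1164 m/s.
Total Δv = Δv₁ + Δv₂ = 2666 m/s = 2.666 km/s.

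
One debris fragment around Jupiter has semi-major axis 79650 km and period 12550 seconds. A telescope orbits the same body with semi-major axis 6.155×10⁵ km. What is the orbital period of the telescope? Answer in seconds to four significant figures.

T₂ ≈ 2.696×10⁵ seconds

Kepler's third law: T² ∝ a³, so T₂ = T₁ (a₂/a₁)^(3/2).
a₂/a₁ = 7.728, (a₂/a₁)^(3/2) = 21.48.
T₂ = 12550 × 21.48 = 2.696×10⁵ seconds.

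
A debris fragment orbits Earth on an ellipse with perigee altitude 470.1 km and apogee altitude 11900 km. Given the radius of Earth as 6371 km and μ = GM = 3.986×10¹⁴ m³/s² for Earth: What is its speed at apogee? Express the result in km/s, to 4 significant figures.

v ≈ 3.448 km/s

r_p = 6371 + 470.1 = 6841.1 km = 6.8411×10⁶ m.
r_a = 6371 + 11900 = 18271 km = 1.8271×10⁷ m.
Semi-major axis a = (r_p + r_a)/2 = 12556 km = 1.256×10⁷ m.
Vis-viva: v² = μ(2/r − 1/a) = 3.986×10¹⁴ × (1.095×10⁻⁷ − 7.964×10⁻⁸) = 1.189×10⁷ m²/s².
v = 3448 m/s = 3.448 km/s.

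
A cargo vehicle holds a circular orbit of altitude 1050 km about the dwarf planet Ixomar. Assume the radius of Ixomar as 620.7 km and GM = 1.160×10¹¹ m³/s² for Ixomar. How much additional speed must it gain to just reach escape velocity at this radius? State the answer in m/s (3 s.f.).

Δv ≈ 109 m/s

r = 620.7 + 1050 = 1670.7 km = 1.6707×10⁶ m.
Circular speed v_c = √(μ/r) = 263.5 m/s.
Escape speed v_esc = √(2μ/r) = √2 × v_c = 372.6 m/s.
Δv = v_esc − v_c = 109.1 m/s.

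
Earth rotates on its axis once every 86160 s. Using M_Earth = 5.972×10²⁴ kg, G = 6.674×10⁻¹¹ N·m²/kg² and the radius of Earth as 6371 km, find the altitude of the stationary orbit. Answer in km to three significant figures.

μ = GM = 6.674×10⁻¹¹ × 5.972×10²⁴ = 3.986×10¹⁴ m³/s².
A synchronous orbit has period T, so by Kepler's third law a = (μT²/4π²)^(1/3).
μT²/4π² = 3.986×10¹⁴ × (8.616×10⁴)² / 39.48 = 7.495×10²² m³.
a = 4.216×10⁷ m = 42162 km.
Altitude h = a − R = 42162 − 6371 = 35791 km.

h_sync ≈ 35800 km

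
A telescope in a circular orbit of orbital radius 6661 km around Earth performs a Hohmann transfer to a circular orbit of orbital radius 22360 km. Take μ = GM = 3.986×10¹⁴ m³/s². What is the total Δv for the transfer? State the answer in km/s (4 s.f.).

Δv_total ≈ 3.229 km/s

r₁ = 6661 km = 6.661×10⁶ m.
r₂ = 22360 km = 2.236×10⁷ m.
Transfer ellipse a_t = (r₁ + r₂)/2 = 1.451×10⁷ m.
At r₁: circular v_c1 = √(μ/r₁) = 7736 m/s; transfer-perigee v_p = √[μ(2/r₁ − 1/a_t)] = 9603 m/s.
Δv₁ = v_p − v_c1 = 1867 m/s.
At r₂: circular v_c2 = √(μ/r₂) = 4222 m/s; transfer-apogee v_a = √[μ(2/r₂ − 1/a_t)] = 2861 m/s.
Δv₂ = v_c2 − v_a = 1362 m/s.
Total Δv = Δv₁ + Δv₂ = 3229 m/s = 3.229 km/s.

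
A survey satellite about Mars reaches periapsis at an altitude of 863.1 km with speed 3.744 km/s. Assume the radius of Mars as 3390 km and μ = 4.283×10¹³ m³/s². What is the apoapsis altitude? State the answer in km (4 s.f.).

apoapsis altitude ≈ 6347 km

r_p = 3390 + 863.1 = 4253.1 km = 4.253×10⁶ m.
Specific energy ε = v²/2 − μ/r = -3.062×10⁶ J/kg, so a = −μ/(2ε) = 6.995×10⁶ m.
The apsides satisfy r_p + r_a = 2a, so the apoapsis radius is 2a − r_p = 9.737×10⁶ m = 9736.6 km.
Apoapsis altitude = 9736.6 − 3390 = 6346.6 km.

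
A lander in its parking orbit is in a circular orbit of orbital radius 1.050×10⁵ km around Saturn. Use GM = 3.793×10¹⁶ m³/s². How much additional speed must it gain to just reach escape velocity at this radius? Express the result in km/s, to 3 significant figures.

Δv ≈ 7.87 km/s

r = 1.050×10⁵ km = 1.050×10⁸ m.
Circular speed v_c = √(μ/r) = 19010 m/s.
Escape speed v_esc = √(2μ/r) = √2 × v_c = 26880 m/s.
Δv = v_esc − v_c = 7873 m/s = 7.873 km/s.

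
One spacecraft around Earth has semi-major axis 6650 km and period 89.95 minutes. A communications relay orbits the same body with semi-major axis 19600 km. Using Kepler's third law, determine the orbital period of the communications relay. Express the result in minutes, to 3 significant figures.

Kepler's third law: T² ∝ a³, so T₂ = T₁ (a₂/a₁)^(3/2).
a₂/a₁ = 2.947, (a₂/a₁)^(3/2) = 5.060.
T₂ = 89.95 × 5.060 = 455.1 minutes.

T₂ ≈ 455 minutes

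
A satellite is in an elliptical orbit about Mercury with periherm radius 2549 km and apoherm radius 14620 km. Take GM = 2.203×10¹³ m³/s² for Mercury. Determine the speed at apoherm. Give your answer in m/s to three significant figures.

Semi-major axis a = (r_p + r_a)/2 = 8584.5 km = 8.584×10⁶ m.
Vis-viva: v² = μ(2/r − 1/a) = 2.203×10¹³ × (1.368×10⁻⁷ − 1.165×10⁻⁷) = 4.474×10⁵ m²/s².
v = 668.9 m/s.

v ≈ 669 m/s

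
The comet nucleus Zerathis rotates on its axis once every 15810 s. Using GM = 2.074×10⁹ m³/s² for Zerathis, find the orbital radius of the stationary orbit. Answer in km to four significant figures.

A synchronous orbit has period T, so by Kepler's third law a = (μT²/4π²)^(1/3).
μT²/4π² = 2.074×10⁹ × (1.581×10⁴)² / 39.48 = 1.313×10¹⁶ m³.
a = 2.359×10⁵ m = 235.92 km.

r_sync ≈ 235.9 km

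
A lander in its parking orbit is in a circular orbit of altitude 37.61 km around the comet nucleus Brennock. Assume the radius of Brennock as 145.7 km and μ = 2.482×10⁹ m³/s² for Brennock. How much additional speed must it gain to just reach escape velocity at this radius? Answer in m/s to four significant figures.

r = 145.7 + 37.61 = 183.31 km = 1.8331×10⁵ m.
Circular speed v_c = √(μ/r) = 116.4 m/s.
Escape speed v_esc = √(2μ/r) = √2 × v_c = 164.6 m/s.
Δv = v_esc − v_c = 48.20 m/s.

Δv ≈ 48.20 m/s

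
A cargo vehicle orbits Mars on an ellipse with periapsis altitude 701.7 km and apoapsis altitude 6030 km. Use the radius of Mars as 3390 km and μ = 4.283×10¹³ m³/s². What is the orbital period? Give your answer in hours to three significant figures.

T ≈ 4.68 hours

r_p = 3390 + 701.7 = 4091.7 km = 4.0917×10⁶ m.
r_a = 3390 + 6030 = 9420.0 km = 9.4200×10⁶ m.
Semi-major axis a = (r_p + r_a)/2 = (4091.7 + 9420.0)/2 = 6755.9 km = 6.756×10⁶ m.
By Kepler's third law T = 2π√(a³/μ) = 2π × 2.683×10³ = 1.686×10⁴ s.
= 4.683 hours.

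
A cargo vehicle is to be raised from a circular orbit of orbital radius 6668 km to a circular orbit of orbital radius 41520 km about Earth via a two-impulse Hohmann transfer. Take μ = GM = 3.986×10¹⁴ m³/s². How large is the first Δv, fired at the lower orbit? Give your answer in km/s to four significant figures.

r₁ = 6668 km = 6.668×10⁶ m.
r₂ = 41520 km = 4.152×10⁷ m.
Transfer ellipse a_t = (r₁ + r₂)/2 = 2.409×10⁷ m.
At r₁: circular v_c1 = √(μ/r₁) = 7732 m/s; transfer-perigee v_p = √[μ(2/r₁ − 1/a_t)] = 10150 m/s.
Δv₁ = v_p − v_c1 = 2418 m/s.
= 2.418 km/s.

Δv ≈ 2.418 km/s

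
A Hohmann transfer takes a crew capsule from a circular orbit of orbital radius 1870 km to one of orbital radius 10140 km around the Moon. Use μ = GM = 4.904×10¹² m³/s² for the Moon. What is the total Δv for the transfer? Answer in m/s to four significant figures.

r₁ = 1870 km = 1.870×10⁶ m.
r₂ = 10140 km = 1.014×10⁷ m.
Transfer ellipse a_t = (r₁ + r₂)/2 = 6.005×10⁶ m.
At r₁: circular v_c1 = √(μ/r₁) = 1619 m/s; transfer-perilune v_p = √[μ(2/r₁ − 1/a_t)] = 2104 m/s.
Δv₁ = v_p − v_c1 = 484.9 m/s.
At r₂: circular v_c2 = √(μ/r₂) = 695.4 m/s; transfer-apolune v_a = √[μ(2/r₂ − 1/a_t)] = 388.1 m/s.
Δv₂ = v_c2 − v_a = 307.4 m/s.
Total Δv = Δv₁ + Δv₂ = 792.3 m/s.

Δv_total ≈ 792.3 m/s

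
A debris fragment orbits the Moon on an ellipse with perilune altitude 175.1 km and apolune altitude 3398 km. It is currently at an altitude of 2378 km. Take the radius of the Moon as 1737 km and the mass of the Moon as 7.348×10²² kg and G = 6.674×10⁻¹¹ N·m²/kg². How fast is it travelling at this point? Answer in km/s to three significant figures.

μ = GM = 6.674×10⁻¹¹ × 7.348×10²² = 4.904×10¹² m³/s².
r_p = 1737 + 175.1 = 1912.1 km = 1.9121×10⁶ m.
r_a = 1737 + 3398 = 5135.0 km = 5.1350×10⁶ m.
r = 1737 + 2378 = 4115.0 km = 4.115×10⁶ m.
Semi-major axis a = (r_p + r_a)/2 = 3523.6 km = 3.524×10⁶ m.
Vis-viva: v² = μ(2/r − 1/a) = 4.904×10¹² × (4.860×10⁻⁷ − 2.838×10⁻⁷) = 9.917×10⁵ m²/s².
v = 995.8 m/s = 0.9958 km/s.

v ≈ 0.996 km/s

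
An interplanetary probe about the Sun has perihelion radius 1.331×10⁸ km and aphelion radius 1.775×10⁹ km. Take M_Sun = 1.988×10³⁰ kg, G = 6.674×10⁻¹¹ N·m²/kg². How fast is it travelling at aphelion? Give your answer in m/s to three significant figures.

v ≈ 3230 m/s

μ = GM = 6.674×10⁻¹¹ × 1.988×10³⁰ = 1.327×10²⁰ m³/s².
Semi-major axis a = (r_p + r_a)/2 = 9.5405×10⁸ km = 9.540×10¹¹ m.
Vis-viva: v² = μ(2/r − 1/a) = 1.327×10²⁰ × (1.127×10⁻¹² − 1.048×10⁻¹²) = 1.043×10⁷ m²/s².
v = 3229 m/s.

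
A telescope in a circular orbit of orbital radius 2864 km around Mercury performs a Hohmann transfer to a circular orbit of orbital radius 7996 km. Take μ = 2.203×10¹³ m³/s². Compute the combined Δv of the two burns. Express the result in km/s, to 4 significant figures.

Δv_total ≈ 1.046 km/s

r₁ = 2864 km = 2.864×10⁶ m.
r₂ = 7996 km = 7.996×10⁶ m.
Transfer ellipse a_t = (r₁ + r₂)/2 = 5.430×10⁶ m.
At r₁: circular v_c1 = √(μ/r₁) = 2773 m/s; transfer-periherm v_p = √[μ(2/r₁ − 1/a_t)] = 3366 m/s.
Δv₁ = v_p − v_c1 = 592.1 m/s.
At r₂: circular v_c2 = √(μ/r₂) = 1660 m/s; transfer-apoherm v_a = √[μ(2/r₂ − 1/a_t)] = 1205 m/s.
Δv₂ = v_c2 − v_a = 454.4 m/s.
Total Δv = Δv₁ + Δv₂ = 1046 m/s = 1.046 km/s.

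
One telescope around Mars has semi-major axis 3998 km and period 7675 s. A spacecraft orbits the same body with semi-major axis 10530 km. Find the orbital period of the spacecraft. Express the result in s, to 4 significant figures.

Kepler's third law: T² ∝ a³, so T₂ = T₁ (a₂/a₁)^(3/2).
a₂/a₁ = 2.634, (a₂/a₁)^(3/2) = 4.274.
T₂ = 7675 × 4.274 = 32810 s.

T₂ ≈ 32810 s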